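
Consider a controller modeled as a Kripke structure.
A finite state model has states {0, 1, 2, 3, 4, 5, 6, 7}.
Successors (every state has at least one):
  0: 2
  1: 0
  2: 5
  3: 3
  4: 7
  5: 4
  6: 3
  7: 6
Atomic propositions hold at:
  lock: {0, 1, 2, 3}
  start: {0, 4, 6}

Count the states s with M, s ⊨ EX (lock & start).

Sat(lock & start) = {0}
Sat(EX (lock & start)) = {s : some successor in {0}} = {1}
|Sat(EX (lock & start))| = |{1}| = 1.

1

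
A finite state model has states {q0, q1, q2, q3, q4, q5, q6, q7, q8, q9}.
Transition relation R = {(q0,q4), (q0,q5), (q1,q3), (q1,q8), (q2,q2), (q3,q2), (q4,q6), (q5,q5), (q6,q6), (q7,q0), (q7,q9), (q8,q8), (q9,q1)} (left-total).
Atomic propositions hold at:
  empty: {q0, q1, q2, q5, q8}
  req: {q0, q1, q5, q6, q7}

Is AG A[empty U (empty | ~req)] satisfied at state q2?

Yes

Sat(~req) = {q2, q3, q4, q8, q9}
Sat(empty | ~req) = {q0, q1, q2, q3, q4, q5, q8, q9}
A[empty U (empty | ~req)]: least fixpoint, start Z0 = Sat((empty | ~req)) = {q0, q1, q2, q3, q4, q5, q8, q9}, add states in Sat(empty) with every successor in Z. Already a fixed point.
Sat(A[empty U (empty | ~req)]) = {q0, q1, q2, q3, q4, q5, q8, q9}
AG A[empty U (empty | ~req)]: greatest fixpoint, start Z0 = {q0, q1, q2, q3, q4, q5, q8, q9}, keep only states in Sat with every successor in Z. Z1 = {q0, q1, q2, q3, q5, q8, q9}; Z2 = {q1, q2, q3, q5, q8, q9}; fixed.
Sat(AG A[empty U (empty | ~req)]) = {q1, q2, q3, q5, q8, q9}
q2 ∈ Sat(AG A[empty U (empty | ~req)]) = {q1, q2, q3, q5, q8, q9}, so the formula holds at q2.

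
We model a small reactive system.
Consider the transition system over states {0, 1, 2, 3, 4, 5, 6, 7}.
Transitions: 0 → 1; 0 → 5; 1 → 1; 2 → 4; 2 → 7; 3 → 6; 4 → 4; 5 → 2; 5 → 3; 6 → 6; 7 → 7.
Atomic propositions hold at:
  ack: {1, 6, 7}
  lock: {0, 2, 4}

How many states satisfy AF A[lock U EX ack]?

Sat(EX ack) = {s : some successor in {1, 6, 7}} = {0, 1, 2, 3, 6, 7}
A[lock U EX ack]: least fixpoint, start Z0 = Sat(EX ack) = {0, 1, 2, 3, 6, 7}, add states in Sat(lock) with every successor in Z. Already a fixed point.
Sat(A[lock U EX ack]) = {0, 1, 2, 3, 6, 7}
AF A[lock U EX ack]: least fixpoint, start Z0 = {0, 1, 2, 3, 6, 7}, add states with every successor in Z. Z1 = {0, 1, 2, 3, 5, 6, 7}; fixed.
Sat(AF A[lock U EX ack]) = {0, 1, 2, 3, 5, 6, 7}
|Sat(AF A[lock U EX ack])| = |{0, 1, 2, 3, 5, 6, 7}| = 7.

7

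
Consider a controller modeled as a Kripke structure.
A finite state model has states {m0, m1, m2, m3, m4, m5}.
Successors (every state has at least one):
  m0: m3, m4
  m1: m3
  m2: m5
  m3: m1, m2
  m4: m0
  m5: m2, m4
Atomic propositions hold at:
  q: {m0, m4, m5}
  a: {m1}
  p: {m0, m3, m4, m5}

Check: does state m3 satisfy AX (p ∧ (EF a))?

EF a: least fixpoint, start Z0 = {m1}, add states with some successor in Z. Z1 = {m1, m3}; Z2 = {m0, m1, m3}; Z3 = {m0, m1, m3, m4}; Z4 = {m0, m1, m3, m4, m5}; Z5 = {m0, m1, m2, m3, m4, m5}; fixed.
Sat(EF a) = {m0, m1, m2, m3, m4, m5}
Sat(p ∧ (EF a)) = {m0, m3, m4, m5}
Sat(AX (p ∧ (EF a))) = {s : every successor in {m0, m3, m4, m5}} = {m0, m1, m2, m4}
m3 ∉ Sat(AX (p ∧ (EF a))) = {m0, m1, m2, m4}, so the formula does not hold at m3.

No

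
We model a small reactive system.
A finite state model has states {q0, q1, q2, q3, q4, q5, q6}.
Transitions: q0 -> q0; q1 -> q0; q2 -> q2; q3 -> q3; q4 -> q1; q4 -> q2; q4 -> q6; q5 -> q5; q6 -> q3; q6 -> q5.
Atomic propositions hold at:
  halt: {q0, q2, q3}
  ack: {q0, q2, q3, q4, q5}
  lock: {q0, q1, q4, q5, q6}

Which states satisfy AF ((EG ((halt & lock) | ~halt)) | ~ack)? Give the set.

{q0, q1, q4, q5, q6}

Sat(halt & lock) = {q0}
Sat(~halt) = {q1, q4, q5, q6}
Sat((halt & lock) | ~halt) = {q0, q1, q4, q5, q6}
EG ((halt & lock) | ~halt): greatest fixpoint, start Z0 = {q0, q1, q4, q5, q6}, keep only states in Sat with some successor in Z. Already a fixed point.
Sat(EG ((halt & lock) | ~halt)) = {q0, q1, q4, q5, q6}
Sat(~ack) = {q1, q6}
Sat((EG ((halt & lock) | ~halt)) | ~ack) = {q0, q1, q4, q5, q6}
AF ((EG ((halt & lock) | ~halt)) | ~ack): least fixpoint, start Z0 = {q0, q1, q4, q5, q6}, add states with every successor in Z. Already a fixed point.
Sat(AF ((EG ((halt & lock) | ~halt)) | ~ack)) = {q0, q1, q4, q5, q6}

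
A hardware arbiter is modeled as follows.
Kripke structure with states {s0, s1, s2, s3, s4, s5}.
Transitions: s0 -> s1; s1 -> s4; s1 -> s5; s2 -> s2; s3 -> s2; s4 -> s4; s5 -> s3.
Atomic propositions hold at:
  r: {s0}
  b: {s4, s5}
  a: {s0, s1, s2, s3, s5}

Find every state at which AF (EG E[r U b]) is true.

{s4}

E[r U b]: least fixpoint, start Z0 = Sat(b) = {s4, s5}, add states in Sat(r) with some successor in Z. Already a fixed point.
Sat(E[r U b]) = {s4, s5}
EG E[r U b]: greatest fixpoint, start Z0 = {s4, s5}, keep only states in Sat with some successor in Z. Z1 = {s4}; fixed.
Sat(EG E[r U b]) = {s4}
AF (EG E[r U b]): least fixpoint, start Z0 = {s4}, add states with every successor in Z. Already a fixed point.
Sat(AF (EG E[r U b])) = {s4}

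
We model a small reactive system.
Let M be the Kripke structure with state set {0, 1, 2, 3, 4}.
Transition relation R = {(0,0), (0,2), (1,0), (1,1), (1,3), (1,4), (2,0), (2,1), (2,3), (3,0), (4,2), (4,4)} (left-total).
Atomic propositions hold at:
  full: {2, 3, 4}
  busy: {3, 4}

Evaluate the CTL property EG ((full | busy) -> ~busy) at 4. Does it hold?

No

Sat(full | busy) = {2, 3, 4}
Sat(~busy) = {0, 1, 2}
Sat((full | busy) -> ~busy) = {0, 1, 2}
EG ((full | busy) -> ~busy): greatest fixpoint, start Z0 = {0, 1, 2}, keep only states in Sat with some successor in Z. Already a fixed point.
Sat(EG ((full | busy) -> ~busy)) = {0, 1, 2}
4 ∉ Sat(EG ((full | busy) -> ~busy)) = {0, 1, 2}, so the formula does not hold at 4.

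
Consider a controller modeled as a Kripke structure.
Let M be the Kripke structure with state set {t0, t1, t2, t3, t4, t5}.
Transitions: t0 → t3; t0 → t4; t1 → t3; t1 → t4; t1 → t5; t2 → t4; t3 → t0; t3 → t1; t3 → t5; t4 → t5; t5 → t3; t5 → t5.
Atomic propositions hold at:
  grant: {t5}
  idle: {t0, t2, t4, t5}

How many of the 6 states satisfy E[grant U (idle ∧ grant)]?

1

Sat(idle ∧ grant) = {t5}
E[grant U (idle ∧ grant)]: least fixpoint, start Z0 = Sat((idle ∧ grant)) = {t5}, add states in Sat(grant) with some successor in Z. Already a fixed point.
Sat(E[grant U (idle ∧ grant)]) = {t5}
|Sat(E[grant U (idle ∧ grant)])| = |{t5}| = 1.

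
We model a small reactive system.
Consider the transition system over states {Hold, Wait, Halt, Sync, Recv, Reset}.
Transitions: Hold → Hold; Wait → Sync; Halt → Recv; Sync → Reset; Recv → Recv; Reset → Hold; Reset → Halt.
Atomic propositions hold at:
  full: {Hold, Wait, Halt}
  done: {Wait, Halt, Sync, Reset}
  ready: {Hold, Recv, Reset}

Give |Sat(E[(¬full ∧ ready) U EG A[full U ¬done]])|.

Sat(¬full) = {Sync, Recv, Reset}
Sat(¬full ∧ ready) = {Recv, Reset}
Sat(¬done) = {Hold, Recv}
A[full U ¬done]: least fixpoint, start Z0 = Sat(¬done) = {Hold, Recv}, add states in Sat(full) with every successor in Z. Z1 = {Hold, Halt, Recv}; fixed.
Sat(A[full U ¬done]) = {Hold, Halt, Recv}
EG A[full U ¬done]: greatest fixpoint, start Z0 = {Hold, Halt, Recv}, keep only states in Sat with some successor in Z. Already a fixed point.
Sat(EG A[full U ¬done]) = {Hold, Halt, Recv}
E[(¬full ∧ ready) U EG A[full U ¬done]]: least fixpoint, start Z0 = Sat(EG A[full U ¬done]) = {Hold, Halt, Recv}, add states in Sat(¬full ∧ ready) with some successor in Z. Z1 = {Hold, Halt, Recv, Reset}; fixed.
Sat(E[(¬full ∧ ready) U EG A[full U ¬done]]) = {Hold, Halt, Recv, Reset}
|Sat(E[(¬full ∧ ready) U EG A[full U ¬done]])| = |{Hold, Halt, Recv, Reset}| = 4.

4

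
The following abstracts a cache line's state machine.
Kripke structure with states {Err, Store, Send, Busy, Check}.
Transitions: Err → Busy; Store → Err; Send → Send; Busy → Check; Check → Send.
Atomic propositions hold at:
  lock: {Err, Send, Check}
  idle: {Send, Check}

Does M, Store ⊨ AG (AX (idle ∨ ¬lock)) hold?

No

Sat(¬lock) = {Store, Busy}
Sat(idle ∨ ¬lock) = {Store, Send, Busy, Check}
Sat(AX (idle ∨ ¬lock)) = {s : every successor in {Store, Send, Busy, Check}} = {Err, Send, Busy, Check}
AG (AX (idle ∨ ¬lock)): greatest fixpoint, start Z0 = {Err, Send, Busy, Check}, keep only states in Sat with every successor in Z. Already a fixed point.
Sat(AG (AX (idle ∨ ¬lock))) = {Err, Send, Busy, Check}
Store ∉ Sat(AG (AX (idle ∨ ¬lock))) = {Err, Send, Busy, Check}, so the formula does not hold at Store.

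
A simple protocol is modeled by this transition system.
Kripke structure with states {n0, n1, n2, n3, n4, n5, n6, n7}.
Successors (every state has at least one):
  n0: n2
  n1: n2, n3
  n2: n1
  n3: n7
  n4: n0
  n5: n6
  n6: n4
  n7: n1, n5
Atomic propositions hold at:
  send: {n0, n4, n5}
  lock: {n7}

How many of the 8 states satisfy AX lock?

1

Sat(AX lock) = {s : every successor in {n7}} = {n3}
|Sat(AX lock)| = |{n3}| = 1.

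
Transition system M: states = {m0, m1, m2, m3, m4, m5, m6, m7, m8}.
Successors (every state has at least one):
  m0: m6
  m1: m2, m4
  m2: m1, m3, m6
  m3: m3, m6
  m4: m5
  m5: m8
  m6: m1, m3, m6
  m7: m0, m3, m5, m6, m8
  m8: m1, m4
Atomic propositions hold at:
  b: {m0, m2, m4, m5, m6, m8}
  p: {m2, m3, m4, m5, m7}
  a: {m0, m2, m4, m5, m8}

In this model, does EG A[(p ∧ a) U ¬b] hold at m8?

No

Sat(p ∧ a) = {m2, m4, m5}
Sat(¬b) = {m1, m3, m7}
A[(p ∧ a) U ¬b]: least fixpoint, start Z0 = Sat(¬b) = {m1, m3, m7}, add states in Sat(p ∧ a) with every successor in Z. Already a fixed point.
Sat(A[(p ∧ a) U ¬b]) = {m1, m3, m7}
EG A[(p ∧ a) U ¬b]: greatest fixpoint, start Z0 = {m1, m3, m7}, keep only states in Sat with some successor in Z. Z1 = {m3, m7}; fixed.
Sat(EG A[(p ∧ a) U ¬b]) = {m3, m7}
m8 ∉ Sat(EG A[(p ∧ a) U ¬b]) = {m3, m7}, so the formula does not hold at m8.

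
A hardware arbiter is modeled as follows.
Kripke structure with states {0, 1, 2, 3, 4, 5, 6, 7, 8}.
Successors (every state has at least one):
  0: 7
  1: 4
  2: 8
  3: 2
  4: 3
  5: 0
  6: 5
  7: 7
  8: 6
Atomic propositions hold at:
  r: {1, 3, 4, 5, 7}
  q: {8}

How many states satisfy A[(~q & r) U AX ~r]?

6

Sat(~q) = {0, 1, 2, 3, 4, 5, 6, 7}
Sat(~q & r) = {1, 3, 4, 5, 7}
Sat(~r) = {0, 2, 6, 8}
Sat(AX ~r) = {s : every successor in {0, 2, 6, 8}} = {2, 3, 5, 8}
A[(~q & r) U AX ~r]: least fixpoint, start Z0 = Sat(AX ~r) = {2, 3, 5, 8}, add states in Sat(~q & r) with every successor in Z. Z1 = {2, 3, 4, 5, 8}; Z2 = {1, 2, 3, 4, 5, 8}; fixed.
Sat(A[(~q & r) U AX ~r]) = {1, 2, 3, 4, 5, 8}
|Sat(A[(~q & r) U AX ~r])| = |{1, 2, 3, 4, 5, 8}| = 6.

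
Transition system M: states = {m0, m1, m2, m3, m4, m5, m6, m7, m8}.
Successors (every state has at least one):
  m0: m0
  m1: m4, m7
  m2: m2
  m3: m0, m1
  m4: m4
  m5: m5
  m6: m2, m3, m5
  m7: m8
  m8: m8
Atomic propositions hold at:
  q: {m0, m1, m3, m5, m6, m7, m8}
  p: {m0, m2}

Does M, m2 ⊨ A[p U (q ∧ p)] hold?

No

Sat(q ∧ p) = {m0}
A[p U (q ∧ p)]: least fixpoint, start Z0 = Sat((q ∧ p)) = {m0}, add states in Sat(p) with every successor in Z. Already a fixed point.
Sat(A[p U (q ∧ p)]) = {m0}
m2 ∉ Sat(A[p U (q ∧ p)]) = {m0}, so the formula does not hold at m2.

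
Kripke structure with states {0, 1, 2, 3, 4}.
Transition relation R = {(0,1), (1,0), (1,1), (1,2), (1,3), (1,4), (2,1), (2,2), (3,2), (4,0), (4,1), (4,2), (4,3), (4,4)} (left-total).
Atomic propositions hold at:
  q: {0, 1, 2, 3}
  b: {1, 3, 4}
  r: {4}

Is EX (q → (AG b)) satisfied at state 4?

Yes

AG b: greatest fixpoint, start Z0 = {1, 3, 4}, keep only states in Sat with every successor in Z. Z1 = ∅; fixed.
Sat(AG b) = ∅
Sat(q → (AG b)) = {4}
Sat(EX (q → (AG b))) = {s : some successor in {4}} = {1, 4}
4 ∈ Sat(EX (q → (AG b))) = {1, 4}, so the formula holds at 4.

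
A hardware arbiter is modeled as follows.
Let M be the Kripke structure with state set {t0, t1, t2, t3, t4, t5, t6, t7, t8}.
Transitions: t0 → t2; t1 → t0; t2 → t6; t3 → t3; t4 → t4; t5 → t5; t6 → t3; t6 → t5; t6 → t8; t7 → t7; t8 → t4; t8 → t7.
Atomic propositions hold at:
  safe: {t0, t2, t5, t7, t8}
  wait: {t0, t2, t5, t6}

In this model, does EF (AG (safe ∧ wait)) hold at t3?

No

Sat(safe ∧ wait) = {t0, t2, t5}
AG (safe ∧ wait): greatest fixpoint, start Z0 = {t0, t2, t5}, keep only states in Sat with every successor in Z. Z1 = {t0, t5}; Z2 = {t5}; fixed.
Sat(AG (safe ∧ wait)) = {t5}
EF (AG (safe ∧ wait)): least fixpoint, start Z0 = {t5}, add states with some successor in Z. Z1 = {t5, t6}; Z2 = {t2, t5, t6}; Z3 = {t0, t2, t5, t6}; Z4 = {t0, t1, t2, t5, t6}; fixed.
Sat(EF (AG (safe ∧ wait))) = {t0, t1, t2, t5, t6}
t3 ∉ Sat(EF (AG (safe ∧ wait))) = {t0, t1, t2, t5, t6}, so the formula does not hold at t3.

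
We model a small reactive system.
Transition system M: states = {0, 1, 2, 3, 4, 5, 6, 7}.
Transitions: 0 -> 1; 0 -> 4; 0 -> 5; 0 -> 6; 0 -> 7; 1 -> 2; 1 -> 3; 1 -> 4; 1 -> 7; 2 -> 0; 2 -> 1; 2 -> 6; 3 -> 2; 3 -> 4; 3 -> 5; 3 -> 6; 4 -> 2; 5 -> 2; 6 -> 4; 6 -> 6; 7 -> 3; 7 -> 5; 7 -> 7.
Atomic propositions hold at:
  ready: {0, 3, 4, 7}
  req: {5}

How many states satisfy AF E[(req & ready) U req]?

Sat(req & ready) = ∅
E[(req & ready) U req]: least fixpoint, start Z0 = Sat(req) = {5}, add states in Sat(req & ready) with some successor in Z. Already a fixed point.
Sat(E[(req & ready) U req]) = {5}
AF E[(req & ready) U req]: least fixpoint, start Z0 = {5}, add states with every successor in Z. Already a fixed point.
Sat(AF E[(req & ready) U req]) = {5}
|Sat(AF E[(req & ready) U req])| = |{5}| = 1.

1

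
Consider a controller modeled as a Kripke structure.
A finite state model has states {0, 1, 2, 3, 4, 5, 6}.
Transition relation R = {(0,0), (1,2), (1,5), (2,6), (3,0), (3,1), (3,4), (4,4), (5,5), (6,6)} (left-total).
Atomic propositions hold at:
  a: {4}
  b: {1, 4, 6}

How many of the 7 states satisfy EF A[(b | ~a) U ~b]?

5

Sat(~a) = {0, 1, 2, 3, 5, 6}
Sat(b | ~a) = {0, 1, 2, 3, 4, 5, 6}
Sat(~b) = {0, 2, 3, 5}
A[(b | ~a) U ~b]: least fixpoint, start Z0 = Sat(~b) = {0, 2, 3, 5}, add states in Sat(b | ~a) with every successor in Z. Z1 = {0, 1, 2, 3, 5}; fixed.
Sat(A[(b | ~a) U ~b]) = {0, 1, 2, 3, 5}
EF A[(b | ~a) U ~b]: least fixpoint, start Z0 = {0, 1, 2, 3, 5}, add states with some successor in Z. Already a fixed point.
Sat(EF A[(b | ~a) U ~b]) = {0, 1, 2, 3, 5}
|Sat(EF A[(b | ~a) U ~b])| = |{0, 1, 2, 3, 5}| = 5.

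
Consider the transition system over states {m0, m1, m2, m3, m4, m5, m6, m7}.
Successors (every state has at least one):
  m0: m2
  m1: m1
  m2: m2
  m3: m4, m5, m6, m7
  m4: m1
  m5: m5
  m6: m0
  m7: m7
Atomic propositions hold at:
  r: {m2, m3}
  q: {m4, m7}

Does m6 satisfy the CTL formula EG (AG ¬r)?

No

Sat(¬r) = {m0, m1, m4, m5, m6, m7}
AG ¬r: greatest fixpoint, start Z0 = {m0, m1, m4, m5, m6, m7}, keep only states in Sat with every successor in Z. Z1 = {m1, m4, m5, m6, m7}; Z2 = {m1, m4, m5, m7}; fixed.
Sat(AG ¬r) = {m1, m4, m5, m7}
EG (AG ¬r): greatest fixpoint, start Z0 = {m1, m4, m5, m7}, keep only states in Sat with some successor in Z. Already a fixed point.
Sat(EG (AG ¬r)) = {m1, m4, m5, m7}
m6 ∉ Sat(EG (AG ¬r)) = {m1, m4, m5, m7}, so the formula does not hold at m6.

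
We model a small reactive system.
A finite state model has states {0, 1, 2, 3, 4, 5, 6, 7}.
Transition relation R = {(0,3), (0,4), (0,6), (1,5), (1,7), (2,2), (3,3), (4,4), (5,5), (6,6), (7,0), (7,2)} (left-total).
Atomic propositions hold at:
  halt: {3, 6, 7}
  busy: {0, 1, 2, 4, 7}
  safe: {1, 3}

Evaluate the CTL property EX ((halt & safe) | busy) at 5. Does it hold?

No

Sat(halt & safe) = {3}
Sat((halt & safe) | busy) = {0, 1, 2, 3, 4, 7}
Sat(EX ((halt & safe) | busy)) = {s : some successor in {0, 1, 2, 3, 4, 7}} = {0, 1, 2, 3, 4, 7}
5 ∉ Sat(EX ((halt & safe) | busy)) = {0, 1, 2, 3, 4, 7}, so the formula does not hold at 5.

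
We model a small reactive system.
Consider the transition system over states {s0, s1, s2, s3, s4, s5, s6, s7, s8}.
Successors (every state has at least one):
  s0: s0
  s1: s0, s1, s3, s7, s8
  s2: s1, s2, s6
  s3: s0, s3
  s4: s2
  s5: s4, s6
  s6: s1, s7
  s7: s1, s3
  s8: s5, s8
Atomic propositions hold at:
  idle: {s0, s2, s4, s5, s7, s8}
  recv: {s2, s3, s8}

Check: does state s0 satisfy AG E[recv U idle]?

Yes

E[recv U idle]: least fixpoint, start Z0 = Sat(idle) = {s0, s2, s4, s5, s7, s8}, add states in Sat(recv) with some successor in Z. Z1 = {s0, s2, s3, s4, s5, s7, s8}; fixed.
Sat(E[recv U idle]) = {s0, s2, s3, s4, s5, s7, s8}
AG E[recv U idle]: greatest fixpoint, start Z0 = {s0, s2, s3, s4, s5, s7, s8}, keep only states in Sat with every successor in Z. Z1 = {s0, s3, s4, s8}; Z2 = {s0, s3}; fixed.
Sat(AG E[recv U idle]) = {s0, s3}
s0 ∈ Sat(AG E[recv U idle]) = {s0, s3}, so the formula holds at s0.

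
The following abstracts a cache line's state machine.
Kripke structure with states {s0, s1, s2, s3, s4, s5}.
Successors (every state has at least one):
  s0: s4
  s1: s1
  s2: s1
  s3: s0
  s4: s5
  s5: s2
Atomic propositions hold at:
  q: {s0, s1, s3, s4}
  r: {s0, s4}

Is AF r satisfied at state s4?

Yes

AF r: least fixpoint, start Z0 = {s0, s4}, add states with every successor in Z. Z1 = {s0, s3, s4}; fixed.
Sat(AF r) = {s0, s3, s4}
s4 ∈ Sat(AF r) = {s0, s3, s4}, so the formula holds at s4.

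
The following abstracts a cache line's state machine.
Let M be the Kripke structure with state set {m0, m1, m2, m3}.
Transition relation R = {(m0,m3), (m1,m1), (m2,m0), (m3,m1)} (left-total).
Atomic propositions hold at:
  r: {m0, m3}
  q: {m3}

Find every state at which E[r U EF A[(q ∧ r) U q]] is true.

Sat(q ∧ r) = {m3}
A[(q ∧ r) U q]: least fixpoint, start Z0 = Sat(q) = {m3}, add states in Sat(q ∧ r) with every successor in Z. Already a fixed point.
Sat(A[(q ∧ r) U q]) = {m3}
EF A[(q ∧ r) U q]: least fixpoint, start Z0 = {m3}, add states with some successor in Z. Z1 = {m0, m3}; Z2 = {m0, m2, m3}; fixed.
Sat(EF A[(q ∧ r) U q]) = {m0, m2, m3}
E[r U EF A[(q ∧ r) U q]]: least fixpoint, start Z0 = Sat(EF A[(q ∧ r) U q]) = {m0, m2, m3}, add states in Sat(r) with some successor in Z. Already a fixed point.
Sat(E[r U EF A[(q ∧ r) U q]]) = {m0, m2, m3}

{m0, m2, m3}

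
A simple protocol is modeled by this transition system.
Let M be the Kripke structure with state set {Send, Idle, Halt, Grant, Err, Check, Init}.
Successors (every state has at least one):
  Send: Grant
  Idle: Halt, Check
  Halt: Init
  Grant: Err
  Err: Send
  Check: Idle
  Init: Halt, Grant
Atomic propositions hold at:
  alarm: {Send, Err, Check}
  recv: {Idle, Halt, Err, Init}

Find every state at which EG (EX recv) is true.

{Idle, Halt, Check, Init}

Sat(EX recv) = {s : some successor in {Idle, Halt, Err, Init}} = {Idle, Halt, Grant, Check, Init}
EG (EX recv): greatest fixpoint, start Z0 = {Idle, Halt, Grant, Check, Init}, keep only states in Sat with some successor in Z. Z1 = {Idle, Halt, Check, Init}; fixed.
Sat(EG (EX recv)) = {Idle, Halt, Check, Init}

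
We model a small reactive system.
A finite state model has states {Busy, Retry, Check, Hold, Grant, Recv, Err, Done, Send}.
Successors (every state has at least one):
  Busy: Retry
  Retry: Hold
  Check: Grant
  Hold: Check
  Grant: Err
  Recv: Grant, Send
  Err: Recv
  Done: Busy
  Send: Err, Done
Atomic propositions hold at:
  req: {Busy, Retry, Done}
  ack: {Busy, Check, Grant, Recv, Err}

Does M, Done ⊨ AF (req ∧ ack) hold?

Sat(req ∧ ack) = {Busy}
AF (req ∧ ack): least fixpoint, start Z0 = {Busy}, add states with every successor in Z. Z1 = {Busy, Done}; fixed.
Sat(AF (req ∧ ack)) = {Busy, Done}
Done ∈ Sat(AF (req ∧ ack)) = {Busy, Done}, so the formula holds at Done.

Yes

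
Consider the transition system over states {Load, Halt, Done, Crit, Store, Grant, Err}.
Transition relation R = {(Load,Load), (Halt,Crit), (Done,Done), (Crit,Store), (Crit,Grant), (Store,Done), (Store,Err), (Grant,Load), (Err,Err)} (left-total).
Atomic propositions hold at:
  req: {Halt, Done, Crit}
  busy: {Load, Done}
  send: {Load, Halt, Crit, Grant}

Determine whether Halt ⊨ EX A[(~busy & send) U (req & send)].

Sat(~busy) = {Halt, Crit, Store, Grant, Err}
Sat(~busy & send) = {Halt, Crit, Grant}
Sat(req & send) = {Halt, Crit}
A[(~busy & send) U (req & send)]: least fixpoint, start Z0 = Sat((req & send)) = {Halt, Crit}, add states in Sat(~busy & send) with every successor in Z. Already a fixed point.
Sat(A[(~busy & send) U (req & send)]) = {Halt, Crit}
Sat(EX A[(~busy & send) U (req & send)]) = {s : some successor in {Halt, Crit}} = {Halt}
Halt ∈ Sat(EX A[(~busy & send) U (req & send)]) = {Halt}, so the formula holds at Halt.

Yes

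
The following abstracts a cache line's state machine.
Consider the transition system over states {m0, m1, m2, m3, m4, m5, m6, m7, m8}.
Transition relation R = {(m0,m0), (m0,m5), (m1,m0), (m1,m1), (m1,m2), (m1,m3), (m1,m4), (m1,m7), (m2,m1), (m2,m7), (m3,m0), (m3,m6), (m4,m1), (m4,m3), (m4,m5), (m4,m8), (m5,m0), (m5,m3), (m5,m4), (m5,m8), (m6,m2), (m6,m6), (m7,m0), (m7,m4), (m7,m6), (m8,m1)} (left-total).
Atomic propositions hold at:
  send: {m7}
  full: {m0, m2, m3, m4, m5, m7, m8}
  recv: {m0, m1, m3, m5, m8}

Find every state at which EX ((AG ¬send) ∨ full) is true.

{m0, m1, m2, m3, m4, m5, m6, m7}

Sat(¬send) = {m0, m1, m2, m3, m4, m5, m6, m8}
AG ¬send: greatest fixpoint, start Z0 = {m0, m1, m2, m3, m4, m5, m6, m8}, keep only states in Sat with every successor in Z. Z1 = {m0, m3, m4, m5, m6, m8}; Z2 = {m0, m3, m5}; Z3 = {m0}; Z4 = ∅; fixed.
Sat(AG ¬send) = ∅
Sat((AG ¬send) ∨ full) = {m0, m2, m3, m4, m5, m7, m8}
Sat(EX ((AG ¬send) ∨ full)) = {s : some successor in {m0, m2, m3, m4, m5, m7, m8}} = {m0, m1, m2, m3, m4, m5, m6, m7}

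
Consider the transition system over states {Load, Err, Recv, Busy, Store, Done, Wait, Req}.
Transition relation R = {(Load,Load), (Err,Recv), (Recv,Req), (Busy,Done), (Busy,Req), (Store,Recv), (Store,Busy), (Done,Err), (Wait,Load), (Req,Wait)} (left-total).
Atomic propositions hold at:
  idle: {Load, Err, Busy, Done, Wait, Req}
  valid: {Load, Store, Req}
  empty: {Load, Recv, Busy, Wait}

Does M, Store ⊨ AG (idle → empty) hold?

Sat(idle → empty) = {Load, Recv, Busy, Store, Wait}
AG (idle → empty): greatest fixpoint, start Z0 = {Load, Recv, Busy, Store, Wait}, keep only states in Sat with every successor in Z. Z1 = {Load, Store, Wait}; Z2 = {Load, Wait}; fixed.
Sat(AG (idle → empty)) = {Load, Wait}
Store ∉ Sat(AG (idle → empty)) = {Load, Wait}, so the formula does not hold at Store.

No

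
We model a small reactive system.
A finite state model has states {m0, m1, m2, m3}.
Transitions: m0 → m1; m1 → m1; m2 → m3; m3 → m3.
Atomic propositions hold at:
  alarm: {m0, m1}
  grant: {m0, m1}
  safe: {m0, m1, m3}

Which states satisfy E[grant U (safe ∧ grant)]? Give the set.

Sat(safe ∧ grant) = {m0, m1}
E[grant U (safe ∧ grant)]: least fixpoint, start Z0 = Sat((safe ∧ grant)) = {m0, m1}, add states in Sat(grant) with some successor in Z. Already a fixed point.
Sat(E[grant U (safe ∧ grant)]) = {m0, m1}

{m0, m1}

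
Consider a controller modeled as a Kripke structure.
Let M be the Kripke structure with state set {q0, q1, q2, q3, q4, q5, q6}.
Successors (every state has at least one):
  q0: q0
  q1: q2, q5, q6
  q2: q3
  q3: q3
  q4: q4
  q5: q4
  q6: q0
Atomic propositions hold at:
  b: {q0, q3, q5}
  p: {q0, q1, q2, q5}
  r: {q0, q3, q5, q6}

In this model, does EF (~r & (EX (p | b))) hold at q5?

Sat(~r) = {q1, q2, q4}
Sat(p | b) = {q0, q1, q2, q3, q5}
Sat(EX (p | b)) = {s : some successor in {q0, q1, q2, q3, q5}} = {q0, q1, q2, q3, q6}
Sat(~r & (EX (p | b))) = {q1, q2}
EF (~r & (EX (p | b))): least fixpoint, start Z0 = {q1, q2}, add states with some successor in Z. Already a fixed point.
Sat(EF (~r & (EX (p | b)))) = {q1, q2}
q5 ∉ Sat(EF (~r & (EX (p | b)))) = {q1, q2}, so the formula does not hold at q5.

No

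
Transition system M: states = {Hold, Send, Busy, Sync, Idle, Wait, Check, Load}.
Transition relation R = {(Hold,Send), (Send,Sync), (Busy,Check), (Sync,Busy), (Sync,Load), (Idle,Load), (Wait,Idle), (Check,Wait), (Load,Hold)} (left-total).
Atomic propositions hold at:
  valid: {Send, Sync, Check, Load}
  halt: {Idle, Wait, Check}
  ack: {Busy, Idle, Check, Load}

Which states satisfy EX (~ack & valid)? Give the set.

Sat(~ack) = {Hold, Send, Sync, Wait}
Sat(~ack & valid) = {Send, Sync}
Sat(EX (~ack & valid)) = {s : some successor in {Send, Sync}} = {Hold, Send}

{Hold, Send}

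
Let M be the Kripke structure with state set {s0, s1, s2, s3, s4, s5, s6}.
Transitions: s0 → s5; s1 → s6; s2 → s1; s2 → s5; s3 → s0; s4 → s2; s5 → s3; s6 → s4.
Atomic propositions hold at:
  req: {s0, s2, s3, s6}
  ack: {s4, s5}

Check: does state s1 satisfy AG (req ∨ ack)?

No

Sat(req ∨ ack) = {s0, s2, s3, s4, s5, s6}
AG (req ∨ ack): greatest fixpoint, start Z0 = {s0, s2, s3, s4, s5, s6}, keep only states in Sat with every successor in Z. Z1 = {s0, s3, s4, s5, s6}; Z2 = {s0, s3, s5, s6}; Z3 = {s0, s3, s5}; fixed.
Sat(AG (req ∨ ack)) = {s0, s3, s5}
s1 ∉ Sat(AG (req ∨ ack)) = {s0, s3, s5}, so the formula does not hold at s1.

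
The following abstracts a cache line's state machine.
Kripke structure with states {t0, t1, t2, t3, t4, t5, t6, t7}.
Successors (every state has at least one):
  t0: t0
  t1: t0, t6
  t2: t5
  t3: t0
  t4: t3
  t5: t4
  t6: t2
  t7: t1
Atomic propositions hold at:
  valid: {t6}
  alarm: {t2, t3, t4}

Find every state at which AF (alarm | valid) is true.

Sat(alarm | valid) = {t2, t3, t4, t6}
AF (alarm | valid): least fixpoint, start Z0 = {t2, t3, t4, t6}, add states with every successor in Z. Z1 = {t2, t3, t4, t5, t6}; fixed.
Sat(AF (alarm | valid)) = {t2, t3, t4, t5, t6}

{t2, t3, t4, t5, t6}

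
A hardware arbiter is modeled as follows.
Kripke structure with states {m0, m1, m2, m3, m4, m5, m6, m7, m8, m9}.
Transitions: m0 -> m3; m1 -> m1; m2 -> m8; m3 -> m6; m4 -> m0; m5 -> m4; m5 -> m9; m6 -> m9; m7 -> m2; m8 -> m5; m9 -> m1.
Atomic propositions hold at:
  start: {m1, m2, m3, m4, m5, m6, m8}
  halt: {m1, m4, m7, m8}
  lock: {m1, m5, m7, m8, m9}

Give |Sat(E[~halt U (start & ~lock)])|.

6

Sat(~halt) = {m0, m2, m3, m5, m6, m9}
Sat(~lock) = {m0, m2, m3, m4, m6}
Sat(start & ~lock) = {m2, m3, m4, m6}
E[~halt U (start & ~lock)]: least fixpoint, start Z0 = Sat((start & ~lock)) = {m2, m3, m4, m6}, add states in Sat(~halt) with some successor in Z. Z1 = {m0, m2, m3, m4, m5, m6}; fixed.
Sat(E[~halt U (start & ~lock)]) = {m0, m2, m3, m4, m5, m6}
|Sat(E[~halt U (start & ~lock)])| = |{m0, m2, m3, m4, m5, m6}| = 6.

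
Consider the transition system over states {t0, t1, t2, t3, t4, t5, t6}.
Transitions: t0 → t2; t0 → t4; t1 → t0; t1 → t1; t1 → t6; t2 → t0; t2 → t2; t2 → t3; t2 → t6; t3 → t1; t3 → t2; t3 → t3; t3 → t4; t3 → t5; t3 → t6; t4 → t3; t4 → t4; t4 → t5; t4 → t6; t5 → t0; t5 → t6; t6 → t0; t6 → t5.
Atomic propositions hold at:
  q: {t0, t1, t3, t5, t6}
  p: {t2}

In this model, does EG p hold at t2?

EG p: greatest fixpoint, start Z0 = {t2}, keep only states in Sat with some successor in Z. Already a fixed point.
Sat(EG p) = {t2}
t2 ∈ Sat(EG p) = {t2}, so the formula holds at t2.

Yes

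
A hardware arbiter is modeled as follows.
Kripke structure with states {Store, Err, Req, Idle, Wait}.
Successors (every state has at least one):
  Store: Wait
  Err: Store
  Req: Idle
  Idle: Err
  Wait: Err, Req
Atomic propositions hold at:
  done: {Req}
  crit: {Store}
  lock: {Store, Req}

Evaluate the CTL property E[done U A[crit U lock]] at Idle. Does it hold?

No

A[crit U lock]: least fixpoint, start Z0 = Sat(lock) = {Store, Req}, add states in Sat(crit) with every successor in Z. Already a fixed point.
Sat(A[crit U lock]) = {Store, Req}
E[done U A[crit U lock]]: least fixpoint, start Z0 = Sat(A[crit U lock]) = {Store, Req}, add states in Sat(done) with some successor in Z. Already a fixed point.
Sat(E[done U A[crit U lock]]) = {Store, Req}
Idle ∉ Sat(E[done U A[crit U lock]]) = {Store, Req}, so the formula does not hold at Idle.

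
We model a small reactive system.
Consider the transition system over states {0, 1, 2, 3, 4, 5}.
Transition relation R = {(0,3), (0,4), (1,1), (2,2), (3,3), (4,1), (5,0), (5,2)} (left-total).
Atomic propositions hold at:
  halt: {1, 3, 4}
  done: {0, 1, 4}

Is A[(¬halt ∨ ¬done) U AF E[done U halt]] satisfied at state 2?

No

Sat(¬halt) = {0, 2, 5}
Sat(¬done) = {2, 3, 5}
Sat(¬halt ∨ ¬done) = {0, 2, 3, 5}
E[done U halt]: least fixpoint, start Z0 = Sat(halt) = {1, 3, 4}, add states in Sat(done) with some successor in Z. Z1 = {0, 1, 3, 4}; fixed.
Sat(E[done U halt]) = {0, 1, 3, 4}
AF E[done U halt]: least fixpoint, start Z0 = {0, 1, 3, 4}, add states with every successor in Z. Already a fixed point.
Sat(AF E[done U halt]) = {0, 1, 3, 4}
A[(¬halt ∨ ¬done) U AF E[done U halt]]: least fixpoint, start Z0 = Sat(AF E[done U halt]) = {0, 1, 3, 4}, add states in Sat(¬halt ∨ ¬done) with every successor in Z. Already a fixed point.
Sat(A[(¬halt ∨ ¬done) U AF E[done U halt]]) = {0, 1, 3, 4}
2 ∉ Sat(A[(¬halt ∨ ¬done) U AF E[done U halt]]) = {0, 1, 3, 4}, so the formula does not hold at 2.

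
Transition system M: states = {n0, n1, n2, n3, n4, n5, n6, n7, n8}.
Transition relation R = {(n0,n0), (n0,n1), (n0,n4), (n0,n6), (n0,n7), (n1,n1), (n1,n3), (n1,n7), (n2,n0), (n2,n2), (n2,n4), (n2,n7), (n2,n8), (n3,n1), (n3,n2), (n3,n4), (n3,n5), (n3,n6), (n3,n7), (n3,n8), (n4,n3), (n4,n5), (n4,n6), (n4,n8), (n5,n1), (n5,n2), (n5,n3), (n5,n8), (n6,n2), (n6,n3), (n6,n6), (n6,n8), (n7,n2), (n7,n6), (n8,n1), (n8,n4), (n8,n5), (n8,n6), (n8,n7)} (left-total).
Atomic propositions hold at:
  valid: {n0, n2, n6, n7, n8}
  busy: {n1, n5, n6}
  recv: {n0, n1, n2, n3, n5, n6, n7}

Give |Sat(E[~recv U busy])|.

Sat(~recv) = {n4, n8}
E[~recv U busy]: least fixpoint, start Z0 = Sat(busy) = {n1, n5, n6}, add states in Sat(~recv) with some successor in Z. Z1 = {n1, n4, n5, n6, n8}; fixed.
Sat(E[~recv U busy]) = {n1, n4, n5, n6, n8}
|Sat(E[~recv U busy])| = |{n1, n4, n5, n6, n8}| = 5.

5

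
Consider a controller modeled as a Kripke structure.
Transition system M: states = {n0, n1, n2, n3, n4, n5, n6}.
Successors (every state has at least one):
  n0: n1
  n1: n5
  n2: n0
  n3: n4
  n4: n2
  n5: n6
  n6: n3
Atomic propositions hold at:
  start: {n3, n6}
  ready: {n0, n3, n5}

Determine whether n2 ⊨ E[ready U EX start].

Sat(EX start) = {s : some successor in {n3, n6}} = {n5, n6}
E[ready U EX start]: least fixpoint, start Z0 = Sat(EX start) = {n5, n6}, add states in Sat(ready) with some successor in Z. Already a fixed point.
Sat(E[ready U EX start]) = {n5, n6}
n2 ∉ Sat(E[ready U EX start]) = {n5, n6}, so the formula does not hold at n2.

No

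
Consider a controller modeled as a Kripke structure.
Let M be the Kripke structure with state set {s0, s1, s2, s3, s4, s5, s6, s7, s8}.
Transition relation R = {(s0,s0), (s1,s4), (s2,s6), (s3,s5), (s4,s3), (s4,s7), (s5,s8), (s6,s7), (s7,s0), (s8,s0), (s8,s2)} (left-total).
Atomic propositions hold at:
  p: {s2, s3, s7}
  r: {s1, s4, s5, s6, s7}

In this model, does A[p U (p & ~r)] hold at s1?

No

Sat(~r) = {s0, s2, s3, s8}
Sat(p & ~r) = {s2, s3}
A[p U (p & ~r)]: least fixpoint, start Z0 = Sat((p & ~r)) = {s2, s3}, add states in Sat(p) with every successor in Z. Already a fixed point.
Sat(A[p U (p & ~r)]) = {s2, s3}
s1 ∉ Sat(A[p U (p & ~r)]) = {s2, s3}, so the formula does not hold at s1.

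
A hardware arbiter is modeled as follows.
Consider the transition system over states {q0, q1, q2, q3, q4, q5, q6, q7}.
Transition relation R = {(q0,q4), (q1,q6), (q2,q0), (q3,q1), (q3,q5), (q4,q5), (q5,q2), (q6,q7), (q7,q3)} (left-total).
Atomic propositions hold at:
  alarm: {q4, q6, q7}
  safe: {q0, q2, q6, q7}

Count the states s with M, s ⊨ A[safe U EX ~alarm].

7

Sat(~alarm) = {q0, q1, q2, q3, q5}
Sat(EX ~alarm) = {s : some successor in {q0, q1, q2, q3, q5}} = {q2, q3, q4, q5, q7}
A[safe U EX ~alarm]: least fixpoint, start Z0 = Sat(EX ~alarm) = {q2, q3, q4, q5, q7}, add states in Sat(safe) with every successor in Z. Z1 = {q0, q2, q3, q4, q5, q6, q7}; fixed.
Sat(A[safe U EX ~alarm]) = {q0, q2, q3, q4, q5, q6, q7}
|Sat(A[safe U EX ~alarm])| = |{q0, q2, q3, q4, q5, q6, q7}| = 7.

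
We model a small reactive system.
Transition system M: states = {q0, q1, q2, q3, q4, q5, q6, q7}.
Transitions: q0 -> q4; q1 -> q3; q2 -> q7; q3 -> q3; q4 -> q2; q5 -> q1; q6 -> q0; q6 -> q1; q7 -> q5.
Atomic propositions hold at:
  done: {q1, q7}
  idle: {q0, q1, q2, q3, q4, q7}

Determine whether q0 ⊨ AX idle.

Yes

Sat(AX idle) = {s : every successor in {q0, q1, q2, q3, q4, q7}} = {q0, q1, q2, q3, q4, q5, q6}
q0 ∈ Sat(AX idle) = {q0, q1, q2, q3, q4, q5, q6}, so the formula holds at q0.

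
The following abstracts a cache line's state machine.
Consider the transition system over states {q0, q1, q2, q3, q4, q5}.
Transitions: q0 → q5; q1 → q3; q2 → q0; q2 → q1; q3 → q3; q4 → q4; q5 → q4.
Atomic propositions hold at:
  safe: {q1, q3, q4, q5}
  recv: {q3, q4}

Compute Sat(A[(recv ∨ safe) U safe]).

Sat(recv ∨ safe) = {q1, q3, q4, q5}
A[(recv ∨ safe) U safe]: least fixpoint, start Z0 = Sat(safe) = {q1, q3, q4, q5}, add states in Sat(recv ∨ safe) with every successor in Z. Already a fixed point.
Sat(A[(recv ∨ safe) U safe]) = {q1, q3, q4, q5}

{q1, q3, q4, q5}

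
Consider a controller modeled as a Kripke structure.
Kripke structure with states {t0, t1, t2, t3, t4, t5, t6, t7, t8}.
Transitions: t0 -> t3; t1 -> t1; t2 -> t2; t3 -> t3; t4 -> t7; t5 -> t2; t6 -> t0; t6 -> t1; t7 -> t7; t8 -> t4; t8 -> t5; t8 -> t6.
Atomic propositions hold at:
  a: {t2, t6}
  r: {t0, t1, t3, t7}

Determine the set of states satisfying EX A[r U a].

A[r U a]: least fixpoint, start Z0 = Sat(a) = {t2, t6}, add states in Sat(r) with every successor in Z. Already a fixed point.
Sat(A[r U a]) = {t2, t6}
Sat(EX A[r U a]) = {s : some successor in {t2, t6}} = {t2, t5, t8}

{t2, t5, t8}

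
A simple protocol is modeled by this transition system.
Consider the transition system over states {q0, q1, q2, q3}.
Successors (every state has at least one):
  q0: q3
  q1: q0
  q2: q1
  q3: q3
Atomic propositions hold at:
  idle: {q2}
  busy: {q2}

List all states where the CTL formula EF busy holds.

EF busy: least fixpoint, start Z0 = {q2}, add states with some successor in Z. Already a fixed point.
Sat(EF busy) = {q2}

{q2}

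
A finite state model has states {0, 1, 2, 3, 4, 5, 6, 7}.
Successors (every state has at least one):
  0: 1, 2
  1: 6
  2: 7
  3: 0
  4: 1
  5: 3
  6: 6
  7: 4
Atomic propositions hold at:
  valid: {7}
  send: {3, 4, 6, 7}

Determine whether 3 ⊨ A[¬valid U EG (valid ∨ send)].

No

Sat(¬valid) = {0, 1, 2, 3, 4, 5, 6}
Sat(valid ∨ send) = {3, 4, 6, 7}
EG (valid ∨ send): greatest fixpoint, start Z0 = {3, 4, 6, 7}, keep only states in Sat with some successor in Z. Z1 = {6, 7}; Z2 = {6}; fixed.
Sat(EG (valid ∨ send)) = {6}
A[¬valid U EG (valid ∨ send)]: least fixpoint, start Z0 = Sat(EG (valid ∨ send)) = {6}, add states in Sat(¬valid) with every successor in Z. Z1 = {1, 6}; Z2 = {1, 4, 6}; fixed.
Sat(A[¬valid U EG (valid ∨ send)]) = {1, 4, 6}
3 ∉ Sat(A[¬valid U EG (valid ∨ send)]) = {1, 4, 6}, so the formula does not hold at 3.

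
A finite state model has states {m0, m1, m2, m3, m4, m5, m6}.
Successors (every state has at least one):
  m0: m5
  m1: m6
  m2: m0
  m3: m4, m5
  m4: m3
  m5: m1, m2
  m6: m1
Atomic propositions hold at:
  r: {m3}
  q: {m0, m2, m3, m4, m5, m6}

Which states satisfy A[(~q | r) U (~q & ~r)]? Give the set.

{m1}

Sat(~q) = {m1}
Sat(~q | r) = {m1, m3}
Sat(~r) = {m0, m1, m2, m4, m5, m6}
Sat(~q & ~r) = {m1}
A[(~q | r) U (~q & ~r)]: least fixpoint, start Z0 = Sat((~q & ~r)) = {m1}, add states in Sat(~q | r) with every successor in Z. Already a fixed point.
Sat(A[(~q | r) U (~q & ~r)]) = {m1}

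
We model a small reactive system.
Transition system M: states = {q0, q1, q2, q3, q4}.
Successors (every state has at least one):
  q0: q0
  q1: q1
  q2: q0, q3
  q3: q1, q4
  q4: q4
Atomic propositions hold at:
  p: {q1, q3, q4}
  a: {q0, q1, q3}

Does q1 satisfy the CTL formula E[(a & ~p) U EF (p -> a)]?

Sat(~p) = {q0, q2}
Sat(a & ~p) = {q0}
Sat(p -> a) = {q0, q1, q2, q3}
EF (p -> a): least fixpoint, start Z0 = {q0, q1, q2, q3}, add states with some successor in Z. Already a fixed point.
Sat(EF (p -> a)) = {q0, q1, q2, q3}
E[(a & ~p) U EF (p -> a)]: least fixpoint, start Z0 = Sat(EF (p -> a)) = {q0, q1, q2, q3}, add states in Sat(a & ~p) with some successor in Z. Already a fixed point.
Sat(E[(a & ~p) U EF (p -> a)]) = {q0, q1, q2, q3}
q1 ∈ Sat(E[(a & ~p) U EF (p -> a)]) = {q0, q1, q2, q3}, so the formula holds at q1.

Yes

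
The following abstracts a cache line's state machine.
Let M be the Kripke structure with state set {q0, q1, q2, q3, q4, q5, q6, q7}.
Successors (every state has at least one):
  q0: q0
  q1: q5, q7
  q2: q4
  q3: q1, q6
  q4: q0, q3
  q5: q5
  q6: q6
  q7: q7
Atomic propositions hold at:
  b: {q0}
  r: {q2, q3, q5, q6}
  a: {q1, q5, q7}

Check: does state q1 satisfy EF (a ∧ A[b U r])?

Yes

A[b U r]: least fixpoint, start Z0 = Sat(r) = {q2, q3, q5, q6}, add states in Sat(b) with every successor in Z. Already a fixed point.
Sat(A[b U r]) = {q2, q3, q5, q6}
Sat(a ∧ A[b U r]) = {q5}
EF (a ∧ A[b U r]): least fixpoint, start Z0 = {q5}, add states with some successor in Z. Z1 = {q1, q5}; Z2 = {q1, q3, q5}; Z3 = {q1, q3, q4, q5}; Z4 = {q1, q2, q3, q4, q5}; fixed.
Sat(EF (a ∧ A[b U r])) = {q1, q2, q3, q4, q5}
q1 ∈ Sat(EF (a ∧ A[b U r])) = {q1, q2, q3, q4, q5}, so the formula holds at q1.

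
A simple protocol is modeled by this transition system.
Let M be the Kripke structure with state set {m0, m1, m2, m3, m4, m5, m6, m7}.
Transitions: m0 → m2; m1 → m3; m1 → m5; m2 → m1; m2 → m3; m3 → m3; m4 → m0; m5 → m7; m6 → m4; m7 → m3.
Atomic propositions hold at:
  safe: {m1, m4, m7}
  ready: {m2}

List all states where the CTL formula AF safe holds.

{m1, m4, m5, m6, m7}

AF safe: least fixpoint, start Z0 = {m1, m4, m7}, add states with every successor in Z. Z1 = {m1, m4, m5, m6, m7}; fixed.
Sat(AF safe) = {m1, m4, m5, m6, m7}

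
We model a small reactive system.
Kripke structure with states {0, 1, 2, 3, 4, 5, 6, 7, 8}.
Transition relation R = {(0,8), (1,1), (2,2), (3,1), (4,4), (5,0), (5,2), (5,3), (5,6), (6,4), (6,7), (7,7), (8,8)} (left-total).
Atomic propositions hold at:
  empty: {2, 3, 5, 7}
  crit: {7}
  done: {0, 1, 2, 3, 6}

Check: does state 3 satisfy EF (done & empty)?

Yes

Sat(done & empty) = {2, 3}
EF (done & empty): least fixpoint, start Z0 = {2, 3}, add states with some successor in Z. Z1 = {2, 3, 5}; fixed.
Sat(EF (done & empty)) = {2, 3, 5}
3 ∈ Sat(EF (done & empty)) = {2, 3, 5}, so the formula holds at 3.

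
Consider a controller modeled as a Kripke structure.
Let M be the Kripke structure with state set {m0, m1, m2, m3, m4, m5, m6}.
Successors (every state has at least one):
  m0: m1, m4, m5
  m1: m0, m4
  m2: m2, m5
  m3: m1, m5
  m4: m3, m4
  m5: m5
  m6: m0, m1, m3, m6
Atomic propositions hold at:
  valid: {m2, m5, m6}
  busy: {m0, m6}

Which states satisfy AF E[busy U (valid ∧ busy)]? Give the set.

Sat(valid ∧ busy) = {m6}
E[busy U (valid ∧ busy)]: least fixpoint, start Z0 = Sat((valid ∧ busy)) = {m6}, add states in Sat(busy) with some successor in Z. Already a fixed point.
Sat(E[busy U (valid ∧ busy)]) = {m6}
AF E[busy U (valid ∧ busy)]: least fixpoint, start Z0 = {m6}, add states with every successor in Z. Already a fixed point.
Sat(AF E[busy U (valid ∧ busy)]) = {m6}

{m6}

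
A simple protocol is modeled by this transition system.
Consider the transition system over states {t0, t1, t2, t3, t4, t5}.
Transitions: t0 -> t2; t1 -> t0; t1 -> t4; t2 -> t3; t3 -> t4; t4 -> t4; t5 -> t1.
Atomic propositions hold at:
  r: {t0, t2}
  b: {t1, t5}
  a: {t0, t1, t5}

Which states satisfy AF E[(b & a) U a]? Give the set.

{t0, t1, t5}

Sat(b & a) = {t1, t5}
E[(b & a) U a]: least fixpoint, start Z0 = Sat(a) = {t0, t1, t5}, add states in Sat(b & a) with some successor in Z. Already a fixed point.
Sat(E[(b & a) U a]) = {t0, t1, t5}
AF E[(b & a) U a]: least fixpoint, start Z0 = {t0, t1, t5}, add states with every successor in Z. Already a fixed point.
Sat(AF E[(b & a) U a]) = {t0, t1, t5}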